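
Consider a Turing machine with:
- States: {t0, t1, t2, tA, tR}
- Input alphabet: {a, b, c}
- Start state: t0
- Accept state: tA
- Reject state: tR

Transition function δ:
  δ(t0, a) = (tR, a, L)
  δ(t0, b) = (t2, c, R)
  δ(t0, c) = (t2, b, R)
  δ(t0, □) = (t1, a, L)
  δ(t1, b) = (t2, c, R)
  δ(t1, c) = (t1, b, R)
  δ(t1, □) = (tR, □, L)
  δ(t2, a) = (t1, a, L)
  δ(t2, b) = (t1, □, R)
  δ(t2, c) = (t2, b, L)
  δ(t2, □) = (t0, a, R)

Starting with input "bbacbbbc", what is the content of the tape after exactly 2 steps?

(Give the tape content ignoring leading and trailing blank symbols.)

Execution trace:
Initial: [t0]bbacbbbc
Step 1: δ(t0, b) = (t2, c, R) → c[t2]bacbbbc
Step 2: δ(t2, b) = (t1, □, R) → c□[t1]acbbbc

No transition is defined for δ(t1, a). By convention the machine halts and rejects.

After 2 steps, the tape (ignoring leading/trailing blanks) is: c□acbbbc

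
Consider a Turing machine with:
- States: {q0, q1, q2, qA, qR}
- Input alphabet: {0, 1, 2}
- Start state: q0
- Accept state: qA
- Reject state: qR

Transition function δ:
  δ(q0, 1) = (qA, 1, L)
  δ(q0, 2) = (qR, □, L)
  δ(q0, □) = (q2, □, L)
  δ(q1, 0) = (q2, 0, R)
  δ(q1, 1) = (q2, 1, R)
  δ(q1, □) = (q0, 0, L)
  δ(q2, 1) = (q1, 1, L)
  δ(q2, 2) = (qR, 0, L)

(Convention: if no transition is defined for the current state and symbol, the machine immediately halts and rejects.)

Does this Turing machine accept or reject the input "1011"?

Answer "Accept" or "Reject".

Execution trace:
Initial: [q0]1011
Step 1: δ(q0, 1) = (qA, 1, L) → [qA]□1011

The machine reaches the accept state qA and halts.

Answer: Accept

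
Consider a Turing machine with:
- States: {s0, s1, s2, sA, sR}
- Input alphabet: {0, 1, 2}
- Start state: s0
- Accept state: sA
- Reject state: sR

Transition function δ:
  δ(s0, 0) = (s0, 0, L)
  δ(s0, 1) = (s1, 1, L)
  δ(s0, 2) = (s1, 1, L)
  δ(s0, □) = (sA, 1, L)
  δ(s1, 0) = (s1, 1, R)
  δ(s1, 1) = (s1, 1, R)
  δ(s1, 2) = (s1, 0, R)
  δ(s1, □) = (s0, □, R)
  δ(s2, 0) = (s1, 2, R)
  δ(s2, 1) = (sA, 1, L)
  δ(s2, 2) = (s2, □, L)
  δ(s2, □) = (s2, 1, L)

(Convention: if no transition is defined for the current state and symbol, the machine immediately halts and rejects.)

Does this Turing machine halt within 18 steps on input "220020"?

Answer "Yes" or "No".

Execution trace:
Initial: [s0]220020
Step 1: δ(s0, 2) = (s1, 1, L) → [s1]□120020
Step 2: δ(s1, □) = (s0, □, R) → □[s0]120020
Step 3: δ(s0, 1) = (s1, 1, L) → [s1]□120020
Step 4: δ(s1, □) = (s0, □, R) → □[s0]120020
Step 5: δ(s0, 1) = (s1, 1, L) → [s1]□120020
Step 6: δ(s1, □) = (s0, □, R) → □[s0]120020
Step 7: δ(s0, 1) = (s1, 1, L) → [s1]□120020
Step 8: δ(s1, □) = (s0, □, R) → □[s0]120020
Step 9: δ(s0, 1) = (s1, 1, L) → [s1]□120020
Step 10: δ(s1, □) = (s0, □, R) → □[s0]120020
Step 11: δ(s0, 1) = (s1, 1, L) → [s1]□120020
Step 12: δ(s1, □) = (s0, □, R) → □[s0]120020
Step 13: δ(s0, 1) = (s1, 1, L) → [s1]□120020
Step 14: δ(s1, □) = (s0, □, R) → □[s0]120020
Step 15: δ(s0, 1) = (s1, 1, L) → [s1]□120020
Step 16: δ(s1, □) = (s0, □, R) → □[s0]120020
Step 17: δ(s0, 1) = (s1, 1, L) → [s1]□120020
Step 18: δ(s1, □) = (s0, □, R) → □[s0]120020

The machine has not reached a halting state after 18 steps.
The machine did not halt within the 18-step bound.

Answer: No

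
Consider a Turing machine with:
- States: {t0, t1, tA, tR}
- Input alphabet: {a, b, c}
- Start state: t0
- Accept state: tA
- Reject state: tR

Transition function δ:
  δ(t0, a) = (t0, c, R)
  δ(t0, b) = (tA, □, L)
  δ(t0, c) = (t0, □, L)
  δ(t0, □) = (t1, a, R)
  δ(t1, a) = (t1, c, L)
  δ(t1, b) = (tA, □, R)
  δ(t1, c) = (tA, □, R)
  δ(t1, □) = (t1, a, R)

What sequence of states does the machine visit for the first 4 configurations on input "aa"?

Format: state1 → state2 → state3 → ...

Execution trace:
Initial: [t0]aa
Step 1: δ(t0, a) = (t0, c, R) → c[t0]a
Step 2: δ(t0, a) = (t0, c, R) → cc[t0]□
Step 3: δ(t0, □) = (t1, a, R) → cca[t1]□

State sequence: t0 → t0 → t0 → t1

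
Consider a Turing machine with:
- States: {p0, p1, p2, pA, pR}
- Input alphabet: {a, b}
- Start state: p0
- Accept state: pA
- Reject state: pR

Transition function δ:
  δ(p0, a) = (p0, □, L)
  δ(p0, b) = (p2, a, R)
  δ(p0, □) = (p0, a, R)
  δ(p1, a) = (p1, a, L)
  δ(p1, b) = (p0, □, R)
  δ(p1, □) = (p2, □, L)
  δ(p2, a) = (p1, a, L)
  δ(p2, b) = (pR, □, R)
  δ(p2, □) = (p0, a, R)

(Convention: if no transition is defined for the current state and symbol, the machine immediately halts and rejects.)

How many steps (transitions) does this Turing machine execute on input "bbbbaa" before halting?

Execution trace:
Initial: [p0]bbbbaa
Step 1: δ(p0, b) = (p2, a, R) → a[p2]bbbaa
Step 2: δ(p2, b) = (pR, □, R) → a□[pR]bbaa

The machine reaches the reject state pR and halts.

The machine executed 2 steps before halting.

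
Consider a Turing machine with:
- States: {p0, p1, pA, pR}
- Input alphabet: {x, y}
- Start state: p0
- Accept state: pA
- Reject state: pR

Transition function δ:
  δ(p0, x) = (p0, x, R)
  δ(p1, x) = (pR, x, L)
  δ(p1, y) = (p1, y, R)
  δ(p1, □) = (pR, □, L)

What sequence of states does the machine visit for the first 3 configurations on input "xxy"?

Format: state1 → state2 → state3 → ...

Execution trace:
Initial: [p0]xxy
Step 1: δ(p0, x) = (p0, x, R) → x[p0]xy
Step 2: δ(p0, x) = (p0, x, R) → xx[p0]y

No transition is defined for δ(p0, y). By convention the machine halts and rejects.

State sequence: p0 → p0 → p0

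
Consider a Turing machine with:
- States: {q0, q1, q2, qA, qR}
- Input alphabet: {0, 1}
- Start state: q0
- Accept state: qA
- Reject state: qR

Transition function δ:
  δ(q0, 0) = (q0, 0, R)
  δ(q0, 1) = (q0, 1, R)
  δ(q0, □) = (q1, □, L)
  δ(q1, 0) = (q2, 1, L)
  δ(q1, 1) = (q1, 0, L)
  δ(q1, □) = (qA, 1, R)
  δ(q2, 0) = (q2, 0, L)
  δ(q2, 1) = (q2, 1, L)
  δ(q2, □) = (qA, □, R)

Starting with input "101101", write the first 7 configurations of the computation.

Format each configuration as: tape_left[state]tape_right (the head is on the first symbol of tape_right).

Transitions applied:
Step 1: δ(q0, 1) = (q0, 1, R)
Step 2: δ(q0, 0) = (q0, 0, R)
Step 3: δ(q0, 1) = (q0, 1, R)
Step 4: δ(q0, 1) = (q0, 1, R)
Step 5: δ(q0, 0) = (q0, 0, R)
Step 6: δ(q0, 1) = (q0, 1, R)

The first 7 configurations are:
[q0]101101 ⊢ 1[q0]01101 ⊢ 10[q0]1101 ⊢ 101[q0]101 ⊢ 1011[q0]01 ⊢ 10110[q0]1 ⊢ 101101[q0]□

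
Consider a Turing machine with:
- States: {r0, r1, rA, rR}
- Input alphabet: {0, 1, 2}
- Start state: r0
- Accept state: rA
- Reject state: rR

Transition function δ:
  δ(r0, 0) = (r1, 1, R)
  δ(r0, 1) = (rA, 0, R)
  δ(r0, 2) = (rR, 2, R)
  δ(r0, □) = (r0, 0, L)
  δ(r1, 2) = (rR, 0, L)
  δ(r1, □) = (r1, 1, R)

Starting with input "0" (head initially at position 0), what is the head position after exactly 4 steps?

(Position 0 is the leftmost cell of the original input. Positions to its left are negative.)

Execution trace (head position shown):
Step 0: [r0]0  (head at position 0)
Step 1: move right → 1[r1]□  (head at position 1)
Step 2: move right → 11[r1]□  (head at position 2)
Step 3: move right → 111[r1]□  (head at position 3)
Step 4: move right → 1111[r1]□  (head at position 4)

After 4 steps, the head is at position 4.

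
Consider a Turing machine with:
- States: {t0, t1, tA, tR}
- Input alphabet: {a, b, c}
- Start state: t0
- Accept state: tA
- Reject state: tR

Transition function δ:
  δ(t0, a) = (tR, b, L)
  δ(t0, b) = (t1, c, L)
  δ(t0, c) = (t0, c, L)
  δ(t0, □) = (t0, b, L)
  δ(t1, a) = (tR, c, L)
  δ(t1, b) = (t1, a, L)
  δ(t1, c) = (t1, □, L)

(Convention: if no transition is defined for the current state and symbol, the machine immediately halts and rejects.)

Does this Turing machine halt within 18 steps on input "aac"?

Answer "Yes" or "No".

Execution trace:
Initial: [t0]aac
Step 1: δ(t0, a) = (tR, b, L) → [tR]□bac

The machine reaches the reject state tR and halts.
The machine halted after 1 step (within the 18-step bound).

Answer: Yes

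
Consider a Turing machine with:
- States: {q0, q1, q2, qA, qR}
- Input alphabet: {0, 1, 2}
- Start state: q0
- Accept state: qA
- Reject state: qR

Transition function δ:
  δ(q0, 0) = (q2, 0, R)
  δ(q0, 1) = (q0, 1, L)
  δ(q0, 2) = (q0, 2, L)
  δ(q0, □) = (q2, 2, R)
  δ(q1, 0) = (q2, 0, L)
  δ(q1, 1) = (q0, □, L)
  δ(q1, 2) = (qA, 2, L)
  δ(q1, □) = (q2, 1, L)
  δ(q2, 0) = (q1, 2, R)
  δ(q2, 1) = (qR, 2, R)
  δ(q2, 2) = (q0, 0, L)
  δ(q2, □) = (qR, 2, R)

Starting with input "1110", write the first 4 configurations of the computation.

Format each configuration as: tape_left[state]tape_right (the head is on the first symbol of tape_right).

Transitions applied:
Step 1: δ(q0, 1) = (q0, 1, L)
Step 2: δ(q0, □) = (q2, 2, R)
Step 3: δ(q2, 1) = (qR, 2, R)

The first 4 configurations are:
[q0]1110 ⊢ [q0]□1110 ⊢ 2[q2]1110 ⊢ 22[qR]110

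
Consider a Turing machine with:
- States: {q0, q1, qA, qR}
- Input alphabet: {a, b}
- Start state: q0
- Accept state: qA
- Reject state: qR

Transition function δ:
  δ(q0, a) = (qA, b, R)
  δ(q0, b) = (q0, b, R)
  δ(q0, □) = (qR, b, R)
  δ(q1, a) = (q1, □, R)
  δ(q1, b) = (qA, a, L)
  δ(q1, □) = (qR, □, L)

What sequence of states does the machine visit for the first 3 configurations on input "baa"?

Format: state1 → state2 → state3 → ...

Execution trace:
Initial: [q0]baa
Step 1: δ(q0, b) = (q0, b, R) → b[q0]aa
Step 2: δ(q0, a) = (qA, b, R) → bb[qA]a

The machine reaches the accept state qA and halts.

State sequence: q0 → q0 → qA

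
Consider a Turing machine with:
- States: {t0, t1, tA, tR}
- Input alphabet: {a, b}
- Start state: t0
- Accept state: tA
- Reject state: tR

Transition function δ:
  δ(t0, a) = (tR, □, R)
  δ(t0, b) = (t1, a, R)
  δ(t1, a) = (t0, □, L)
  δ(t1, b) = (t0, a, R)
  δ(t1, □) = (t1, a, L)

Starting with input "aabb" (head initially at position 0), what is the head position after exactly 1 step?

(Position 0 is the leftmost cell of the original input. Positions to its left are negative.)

Execution trace (head position shown):
Step 0: [t0]aabb  (head at position 0)
Step 1: move right → □[tR]abb  (head at position 1)

After 1 step, the head is at position 1.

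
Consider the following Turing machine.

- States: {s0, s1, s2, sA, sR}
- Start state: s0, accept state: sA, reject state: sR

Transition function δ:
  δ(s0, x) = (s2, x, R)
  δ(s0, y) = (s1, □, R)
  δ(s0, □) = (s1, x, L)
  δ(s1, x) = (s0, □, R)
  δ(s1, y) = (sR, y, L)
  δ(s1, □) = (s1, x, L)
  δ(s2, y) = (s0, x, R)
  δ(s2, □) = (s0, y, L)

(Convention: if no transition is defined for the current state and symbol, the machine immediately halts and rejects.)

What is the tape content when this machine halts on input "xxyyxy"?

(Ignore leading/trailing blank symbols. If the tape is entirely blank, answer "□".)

Execution trace:
Initial: [s0]xxyyxy
Step 1: δ(s0, x) = (s2, x, R) → x[s2]xyyxy

No transition is defined for δ(s2, x). By convention the machine halts and rejects.

Final tape (ignoring leading/trailing blanks): xxyyxy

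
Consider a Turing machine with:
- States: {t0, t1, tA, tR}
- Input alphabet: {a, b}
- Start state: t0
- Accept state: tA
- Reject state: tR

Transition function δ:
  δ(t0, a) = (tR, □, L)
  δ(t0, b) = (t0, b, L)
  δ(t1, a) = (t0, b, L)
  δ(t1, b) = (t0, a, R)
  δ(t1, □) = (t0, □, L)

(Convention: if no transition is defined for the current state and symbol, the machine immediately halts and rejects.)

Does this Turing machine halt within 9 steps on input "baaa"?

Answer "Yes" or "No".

Execution trace:
Initial: [t0]baaa
Step 1: δ(t0, b) = (t0, b, L) → [t0]□baaa

No transition is defined for δ(t0, □). By convention the machine halts and rejects.
The machine halted after 1 step (within the 9-step bound).

Answer: Yes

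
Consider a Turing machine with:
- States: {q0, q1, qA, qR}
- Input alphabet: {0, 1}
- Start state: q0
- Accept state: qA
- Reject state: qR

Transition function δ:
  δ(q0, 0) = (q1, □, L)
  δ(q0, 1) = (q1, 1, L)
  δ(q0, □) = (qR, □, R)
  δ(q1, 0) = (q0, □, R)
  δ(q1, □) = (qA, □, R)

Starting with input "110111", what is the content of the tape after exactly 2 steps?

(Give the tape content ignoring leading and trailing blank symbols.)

Execution trace:
Initial: [q0]110111
Step 1: δ(q0, 1) = (q1, 1, L) → [q1]□110111
Step 2: δ(q1, □) = (qA, □, R) → □[qA]110111

The machine reaches the accept state qA and halts.

After 2 steps, the tape (ignoring leading/trailing blanks) is: 110111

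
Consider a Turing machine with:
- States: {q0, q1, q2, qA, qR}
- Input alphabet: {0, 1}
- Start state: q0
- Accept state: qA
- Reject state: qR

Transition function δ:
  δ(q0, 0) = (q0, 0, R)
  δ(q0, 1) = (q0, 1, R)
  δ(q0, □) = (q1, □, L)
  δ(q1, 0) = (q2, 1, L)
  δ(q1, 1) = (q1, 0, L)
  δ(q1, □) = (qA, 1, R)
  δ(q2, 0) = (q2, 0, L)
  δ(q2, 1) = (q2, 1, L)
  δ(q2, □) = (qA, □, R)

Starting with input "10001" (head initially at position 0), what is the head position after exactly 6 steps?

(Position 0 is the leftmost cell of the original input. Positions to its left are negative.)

Execution trace (head position shown):
Step 0: [q0]10001  (head at position 0)
Step 1: move right → 1[q0]0001  (head at position 1)
Step 2: move right → 10[q0]001  (head at position 2)
Step 3: move right → 100[q0]01  (head at position 3)
Step 4: move right → 1000[q0]1  (head at position 4)
Step 5: move right → 10001[q0]□  (head at position 5)
Step 6: move left → 1000[q1]1□  (head at position 4)

After 6 steps, the head is at position 4.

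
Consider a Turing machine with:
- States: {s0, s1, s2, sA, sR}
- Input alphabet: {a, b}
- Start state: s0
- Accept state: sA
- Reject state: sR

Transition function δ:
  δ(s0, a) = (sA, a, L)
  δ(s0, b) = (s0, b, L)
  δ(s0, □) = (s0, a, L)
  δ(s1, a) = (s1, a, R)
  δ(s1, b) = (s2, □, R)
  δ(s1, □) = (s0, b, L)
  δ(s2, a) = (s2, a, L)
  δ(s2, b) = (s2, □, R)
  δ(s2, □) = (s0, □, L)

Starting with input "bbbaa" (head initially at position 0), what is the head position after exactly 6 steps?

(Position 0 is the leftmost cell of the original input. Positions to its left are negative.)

Execution trace (head position shown):
Step 0: [s0]bbbaa  (head at position 0)
Step 1: move left → [s0]□bbbaa  (head at position -1)
Step 2: move left → [s0]□abbbaa  (head at position -2)
Step 3: move left → [s0]□aabbbaa  (head at position -3)
Step 4: move left → [s0]□aaabbbaa  (head at position -4)
Step 5: move left → [s0]□aaaabbbaa  (head at position -5)
Step 6: move left → [s0]□aaaaabbbaa  (head at position -6)

After 6 steps, the head is at position -6.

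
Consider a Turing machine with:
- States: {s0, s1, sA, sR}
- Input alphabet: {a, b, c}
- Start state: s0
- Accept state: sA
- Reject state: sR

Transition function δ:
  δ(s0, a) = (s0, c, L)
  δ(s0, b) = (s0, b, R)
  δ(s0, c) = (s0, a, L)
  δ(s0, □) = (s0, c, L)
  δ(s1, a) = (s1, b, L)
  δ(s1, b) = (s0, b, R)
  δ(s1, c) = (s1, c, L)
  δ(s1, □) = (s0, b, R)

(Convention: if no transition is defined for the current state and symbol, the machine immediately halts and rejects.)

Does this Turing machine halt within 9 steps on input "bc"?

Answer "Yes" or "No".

Execution trace:
Initial: [s0]bc
Step 1: δ(s0, b) = (s0, b, R) → b[s0]c
Step 2: δ(s0, c) = (s0, a, L) → [s0]ba
Step 3: δ(s0, b) = (s0, b, R) → b[s0]a
Step 4: δ(s0, a) = (s0, c, L) → [s0]bc
Step 5: δ(s0, b) = (s0, b, R) → b[s0]c
Step 6: δ(s0, c) = (s0, a, L) → [s0]ba
Step 7: δ(s0, b) = (s0, b, R) → b[s0]a
Step 8: δ(s0, a) = (s0, c, L) → [s0]bc
Step 9: δ(s0, b) = (s0, b, R) → b[s0]c

The machine has not reached a halting state after 9 steps.
The machine did not halt within the 9-step bound.

Answer: No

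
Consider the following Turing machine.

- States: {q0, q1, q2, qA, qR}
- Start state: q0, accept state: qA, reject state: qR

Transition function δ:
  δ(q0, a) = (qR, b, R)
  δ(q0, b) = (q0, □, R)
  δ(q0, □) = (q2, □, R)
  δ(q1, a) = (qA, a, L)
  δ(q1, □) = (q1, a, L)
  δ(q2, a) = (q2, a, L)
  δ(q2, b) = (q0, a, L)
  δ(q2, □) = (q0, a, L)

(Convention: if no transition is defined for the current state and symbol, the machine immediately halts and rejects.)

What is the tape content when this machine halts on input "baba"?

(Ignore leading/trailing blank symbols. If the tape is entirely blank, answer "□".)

Execution trace:
Initial: [q0]baba
Step 1: δ(q0, b) = (q0, □, R) → □[q0]aba
Step 2: δ(q0, a) = (qR, b, R) → □b[qR]ba

The machine reaches the reject state qR and halts.

Final tape (ignoring leading/trailing blanks): bba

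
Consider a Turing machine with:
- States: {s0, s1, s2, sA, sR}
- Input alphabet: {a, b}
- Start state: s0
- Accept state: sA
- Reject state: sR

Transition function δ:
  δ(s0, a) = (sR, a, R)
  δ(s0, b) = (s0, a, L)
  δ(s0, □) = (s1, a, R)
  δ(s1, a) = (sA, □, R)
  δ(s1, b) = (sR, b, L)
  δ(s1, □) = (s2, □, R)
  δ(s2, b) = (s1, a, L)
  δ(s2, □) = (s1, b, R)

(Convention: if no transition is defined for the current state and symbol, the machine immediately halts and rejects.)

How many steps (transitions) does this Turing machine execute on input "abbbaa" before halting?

Execution trace:
Initial: [s0]abbbaa
Step 1: δ(s0, a) = (sR, a, R) → a[sR]bbbaa

The machine reaches the reject state sR and halts.

The machine executed 1 step before halting.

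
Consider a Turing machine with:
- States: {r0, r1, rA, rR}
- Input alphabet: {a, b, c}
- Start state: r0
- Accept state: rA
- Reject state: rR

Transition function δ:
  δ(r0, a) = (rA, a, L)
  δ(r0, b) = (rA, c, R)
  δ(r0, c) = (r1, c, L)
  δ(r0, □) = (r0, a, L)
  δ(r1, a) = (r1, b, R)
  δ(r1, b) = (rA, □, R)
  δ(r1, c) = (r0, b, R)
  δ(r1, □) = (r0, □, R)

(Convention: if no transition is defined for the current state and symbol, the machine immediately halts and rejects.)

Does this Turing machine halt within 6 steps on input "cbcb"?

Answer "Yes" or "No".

Execution trace:
Initial: [r0]cbcb
Step 1: δ(r0, c) = (r1, c, L) → [r1]□cbcb
Step 2: δ(r1, □) = (r0, □, R) → □[r0]cbcb
Step 3: δ(r0, c) = (r1, c, L) → [r1]□cbcb
Step 4: δ(r1, □) = (r0, □, R) → □[r0]cbcb
Step 5: δ(r0, c) = (r1, c, L) → [r1]□cbcb
Step 6: δ(r1, □) = (r0, □, R) → □[r0]cbcb

The machine has not reached a halting state after 6 steps.
The machine did not halt within the 6-step bound.

Answer: No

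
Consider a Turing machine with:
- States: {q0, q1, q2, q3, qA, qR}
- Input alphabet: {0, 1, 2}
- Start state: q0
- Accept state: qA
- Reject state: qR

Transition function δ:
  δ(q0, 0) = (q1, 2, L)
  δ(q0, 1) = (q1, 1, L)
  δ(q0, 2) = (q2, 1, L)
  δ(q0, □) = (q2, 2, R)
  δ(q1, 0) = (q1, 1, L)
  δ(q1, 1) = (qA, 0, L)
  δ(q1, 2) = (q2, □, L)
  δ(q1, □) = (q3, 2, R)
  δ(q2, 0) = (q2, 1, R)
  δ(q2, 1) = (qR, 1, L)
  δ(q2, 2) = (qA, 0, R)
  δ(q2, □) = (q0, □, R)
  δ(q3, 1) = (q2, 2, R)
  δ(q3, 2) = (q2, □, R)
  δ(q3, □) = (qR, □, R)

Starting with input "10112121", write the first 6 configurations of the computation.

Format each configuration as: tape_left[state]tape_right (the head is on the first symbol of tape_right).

Transitions applied:
Step 1: δ(q0, 1) = (q1, 1, L)
Step 2: δ(q1, □) = (q3, 2, R)
Step 3: δ(q3, 1) = (q2, 2, R)
Step 4: δ(q2, 0) = (q2, 1, R)
Step 5: δ(q2, 1) = (qR, 1, L)

The first 6 configurations are:
[q0]10112121 ⊢ [q1]□10112121 ⊢ 2[q3]10112121 ⊢ 22[q2]0112121 ⊢ 221[q2]112121 ⊢ 22[qR]1112121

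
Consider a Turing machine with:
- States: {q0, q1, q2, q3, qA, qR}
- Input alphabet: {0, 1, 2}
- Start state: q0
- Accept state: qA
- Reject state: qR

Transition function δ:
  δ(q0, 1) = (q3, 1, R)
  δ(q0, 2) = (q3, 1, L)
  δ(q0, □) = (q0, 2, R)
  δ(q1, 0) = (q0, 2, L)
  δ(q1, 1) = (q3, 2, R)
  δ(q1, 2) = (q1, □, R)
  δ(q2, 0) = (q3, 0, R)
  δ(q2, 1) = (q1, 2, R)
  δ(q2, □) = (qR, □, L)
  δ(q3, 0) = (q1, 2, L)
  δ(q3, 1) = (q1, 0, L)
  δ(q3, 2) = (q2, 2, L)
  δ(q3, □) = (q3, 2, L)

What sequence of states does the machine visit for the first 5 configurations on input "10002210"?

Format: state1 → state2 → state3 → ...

Execution trace:
Initial: [q0]10002210
Step 1: δ(q0, 1) = (q3, 1, R) → 1[q3]0002210
Step 2: δ(q3, 0) = (q1, 2, L) → [q1]12002210
Step 3: δ(q1, 1) = (q3, 2, R) → 2[q3]2002210
Step 4: δ(q3, 2) = (q2, 2, L) → [q2]22002210

No transition is defined for δ(q2, 2). By convention the machine halts and rejects.

State sequence: q0 → q3 → q1 → q3 → q2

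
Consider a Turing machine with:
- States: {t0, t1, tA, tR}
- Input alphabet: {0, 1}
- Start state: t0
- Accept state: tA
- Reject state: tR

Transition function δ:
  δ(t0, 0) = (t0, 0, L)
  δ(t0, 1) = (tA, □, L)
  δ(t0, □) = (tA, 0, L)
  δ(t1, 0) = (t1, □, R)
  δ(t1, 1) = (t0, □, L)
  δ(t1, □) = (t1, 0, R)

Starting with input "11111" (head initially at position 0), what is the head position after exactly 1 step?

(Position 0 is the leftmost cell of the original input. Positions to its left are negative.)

Execution trace (head position shown):
Step 0: [t0]11111  (head at position 0)
Step 1: move left → [tA]□□1111  (head at position -1)

After 1 step, the head is at position -1.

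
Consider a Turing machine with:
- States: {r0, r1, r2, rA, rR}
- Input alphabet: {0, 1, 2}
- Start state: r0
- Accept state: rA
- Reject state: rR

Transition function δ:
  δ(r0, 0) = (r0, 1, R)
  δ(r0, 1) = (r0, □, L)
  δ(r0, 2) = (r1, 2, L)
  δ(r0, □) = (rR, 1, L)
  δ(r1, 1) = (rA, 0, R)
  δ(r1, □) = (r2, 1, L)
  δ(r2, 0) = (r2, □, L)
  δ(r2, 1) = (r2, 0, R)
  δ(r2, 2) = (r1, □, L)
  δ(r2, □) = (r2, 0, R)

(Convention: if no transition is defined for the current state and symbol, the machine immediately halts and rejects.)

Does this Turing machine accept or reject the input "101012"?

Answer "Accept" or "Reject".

Execution trace:
Initial: [r0]101012
Step 1: δ(r0, 1) = (r0, □, L) → [r0]□□01012
Step 2: δ(r0, □) = (rR, 1, L) → [rR]□1□01012

The machine reaches the reject state rR and halts.

Answer: Reject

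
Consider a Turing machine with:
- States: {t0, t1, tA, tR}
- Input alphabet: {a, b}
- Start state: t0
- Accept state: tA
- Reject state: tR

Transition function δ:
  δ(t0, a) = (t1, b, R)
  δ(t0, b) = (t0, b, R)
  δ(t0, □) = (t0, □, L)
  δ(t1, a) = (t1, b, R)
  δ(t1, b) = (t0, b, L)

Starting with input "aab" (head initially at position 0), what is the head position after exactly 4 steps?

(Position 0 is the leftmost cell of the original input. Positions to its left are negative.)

Execution trace (head position shown):
Step 0: [t0]aab  (head at position 0)
Step 1: move right → b[t1]ab  (head at position 1)
Step 2: move right → bb[t1]b  (head at position 2)
Step 3: move left → b[t0]bb  (head at position 1)
Step 4: move right → bb[t0]b  (head at position 2)

After 4 steps, the head is at position 2.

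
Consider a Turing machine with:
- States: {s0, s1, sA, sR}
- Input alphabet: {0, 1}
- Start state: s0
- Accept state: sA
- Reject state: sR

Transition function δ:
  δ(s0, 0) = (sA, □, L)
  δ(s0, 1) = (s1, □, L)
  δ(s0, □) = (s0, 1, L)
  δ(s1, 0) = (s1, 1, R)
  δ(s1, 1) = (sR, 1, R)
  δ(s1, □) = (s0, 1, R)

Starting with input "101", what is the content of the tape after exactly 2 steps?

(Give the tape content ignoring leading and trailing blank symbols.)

Execution trace:
Initial: [s0]101
Step 1: δ(s0, 1) = (s1, □, L) → [s1]□□01
Step 2: δ(s1, □) = (s0, 1, R) → 1[s0]□01

After 2 steps, the tape (ignoring leading/trailing blanks) is: 1□01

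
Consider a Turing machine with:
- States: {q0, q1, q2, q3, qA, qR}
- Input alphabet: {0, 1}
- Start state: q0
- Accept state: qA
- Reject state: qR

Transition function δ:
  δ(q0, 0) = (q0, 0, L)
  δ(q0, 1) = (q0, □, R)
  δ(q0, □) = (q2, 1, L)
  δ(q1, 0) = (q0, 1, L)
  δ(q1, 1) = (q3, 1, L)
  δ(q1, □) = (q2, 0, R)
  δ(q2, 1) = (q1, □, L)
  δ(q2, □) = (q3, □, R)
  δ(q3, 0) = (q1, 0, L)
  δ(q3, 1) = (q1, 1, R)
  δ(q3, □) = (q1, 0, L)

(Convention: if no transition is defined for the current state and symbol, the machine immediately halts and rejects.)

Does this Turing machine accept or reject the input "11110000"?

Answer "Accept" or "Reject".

Execution trace:
Initial: [q0]11110000
Step 1: δ(q0, 1) = (q0, □, R) → □[q0]1110000
Step 2: δ(q0, 1) = (q0, □, R) → □□[q0]110000
Step 3: δ(q0, 1) = (q0, □, R) → □□□[q0]10000
Step 4: δ(q0, 1) = (q0, □, R) → □□□□[q0]0000
Step 5: δ(q0, 0) = (q0, 0, L) → □□□[q0]□0000
Step 6: δ(q0, □) = (q2, 1, L) → □□[q2]□10000
Step 7: δ(q2, □) = (q3, □, R) → □□□[q3]10000
Step 8: δ(q3, 1) = (q1, 1, R) → □□□1[q1]0000
Step 9: δ(q1, 0) = (q0, 1, L) → □□□[q0]11000
Step 10: δ(q0, 1) = (q0, □, R) → □□□□[q0]1000
Step 11: δ(q0, 1) = (q0, □, R) → □□□□□[q0]000
Step 12: δ(q0, 0) = (q0, 0, L) → □□□□[q0]□000
Step 13: δ(q0, □) = (q2, 1, L) → □□□[q2]□1000
Step 14: δ(q2, □) = (q3, □, R) → □□□□[q3]1000
Step 15: δ(q3, 1) = (q1, 1, R) → □□□□1[q1]000
Step 16: δ(q1, 0) = (q0, 1, L) → □□□□[q0]1100
Step 17: δ(q0, 1) = (q0, □, R) → □□□□□[q0]100
Step 18: δ(q0, 1) = (q0, □, R) → □□□□□□[q0]00
Step 19: δ(q0, 0) = (q0, 0, L) → □□□□□[q0]□00
Step 20: δ(q0, □) = (q2, 1, L) → □□□□[q2]□100
Step 21: δ(q2, □) = (q3, □, R) → □□□□□[q3]100
Step 22: δ(q3, 1) = (q1, 1, R) → □□□□□1[q1]00
Step 23: δ(q1, 0) = (q0, 1, L) → □□□□□[q0]110
Step 24: δ(q0, 1) = (q0, □, R) → □□□□□□[q0]10
Step 25: δ(q0, 1) = (q0, □, R) → □□□□□□□[q0]0
Step 26: δ(q0, 0) = (q0, 0, L) → □□□□□□[q0]□0
Step 27: δ(q0, □) = (q2, 1, L) → □□□□□[q2]□10
Step 28: δ(q2, □) = (q3, □, R) → □□□□□□[q3]10
Step 29: δ(q3, 1) = (q1, 1, R) → □□□□□□1[q1]0
Step 30: δ(q1, 0) = (q0, 1, L) → □□□□□□[q0]11
Step 31: δ(q0, 1) = (q0, □, R) → □□□□□□□[q0]1
Step 32: δ(q0, 1) = (q0, □, R) → □□□□□□□□[q0]□
Step 33: δ(q0, □) = (q2, 1, L) → □□□□□□□[q2]□1
Step 34: δ(q2, □) = (q3, □, R) → □□□□□□□□[q3]1
Step 35: δ(q3, 1) = (q1, 1, R) → □□□□□□□□1[q1]□
Step 36: δ(q1, □) = (q2, 0, R) → □□□□□□□□10[q2]□
Step 37: δ(q2, □) = (q3, □, R) → □□□□□□□□10□[q3]□
Step 38: δ(q3, □) = (q1, 0, L) → □□□□□□□□10[q1]□0
Step 39: δ(q1, □) = (q2, 0, R) → □□□□□□□□100[q2]0

No transition is defined for δ(q2, 0). By convention the machine halts and rejects.

Answer: Reject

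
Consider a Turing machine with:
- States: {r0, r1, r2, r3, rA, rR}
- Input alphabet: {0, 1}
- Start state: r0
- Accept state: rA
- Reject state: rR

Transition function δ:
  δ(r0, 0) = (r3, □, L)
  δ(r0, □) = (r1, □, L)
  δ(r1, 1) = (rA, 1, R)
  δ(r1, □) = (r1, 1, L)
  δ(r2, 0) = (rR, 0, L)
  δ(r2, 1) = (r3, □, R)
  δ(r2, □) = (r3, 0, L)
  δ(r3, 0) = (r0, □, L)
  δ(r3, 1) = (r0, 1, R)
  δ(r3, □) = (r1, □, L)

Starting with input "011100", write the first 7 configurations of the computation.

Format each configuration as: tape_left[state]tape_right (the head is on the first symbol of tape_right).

Transitions applied:
Step 1: δ(r0, 0) = (r3, □, L)
Step 2: δ(r3, □) = (r1, □, L)
Step 3: δ(r1, □) = (r1, 1, L)
Step 4: δ(r1, □) = (r1, 1, L)
Step 5: δ(r1, □) = (r1, 1, L)
Step 6: δ(r1, □) = (r1, 1, L)

The first 7 configurations are:
[r0]011100 ⊢ [r3]□□11100 ⊢ [r1]□□□11100 ⊢ [r1]□1□□11100 ⊢ [r1]□11□□11100 ⊢ [r1]□111□□11100 ⊢ [r1]□1111□□11100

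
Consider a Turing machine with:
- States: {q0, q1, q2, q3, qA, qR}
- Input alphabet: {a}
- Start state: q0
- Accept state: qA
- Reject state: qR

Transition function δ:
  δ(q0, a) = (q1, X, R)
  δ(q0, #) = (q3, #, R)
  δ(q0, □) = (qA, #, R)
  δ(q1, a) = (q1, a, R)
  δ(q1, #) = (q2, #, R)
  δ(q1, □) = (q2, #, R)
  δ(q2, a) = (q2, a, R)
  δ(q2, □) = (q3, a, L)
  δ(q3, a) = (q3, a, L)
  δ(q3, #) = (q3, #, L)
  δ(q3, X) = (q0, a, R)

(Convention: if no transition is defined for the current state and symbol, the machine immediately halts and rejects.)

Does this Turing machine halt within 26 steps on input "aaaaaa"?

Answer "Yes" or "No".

Execution trace:
Initial: [q0]aaaaaa
Step 1: δ(q0, a) = (q1, X, R) → X[q1]aaaaa
Step 2: δ(q1, a) = (q1, a, R) → Xa[q1]aaaa
Step 3: δ(q1, a) = (q1, a, R) → Xaa[q1]aaa
Step 4: δ(q1, a) = (q1, a, R) → Xaaa[q1]aa
Step 5: δ(q1, a) = (q1, a, R) → Xaaaa[q1]a
Step 6: δ(q1, a) = (q1, a, R) → Xaaaaa[q1]□
Step 7: δ(q1, □) = (q2, #, R) → Xaaaaa#[q2]□
Step 8: δ(q2, □) = (q3, a, L) → Xaaaaa[q3]#a
Step 9: δ(q3, #) = (q3, #, L) → Xaaaa[q3]a#a
Step 10: δ(q3, a) = (q3, a, L) → Xaaa[q3]aa#a
Step 11: δ(q3, a) = (q3, a, L) → Xaa[q3]aaa#a
Step 12: δ(q3, a) = (q3, a, L) → Xa[q3]aaaa#a
Step 13: δ(q3, a) = (q3, a, L) → X[q3]aaaaa#a
Step 14: δ(q3, a) = (q3, a, L) → [q3]Xaaaaa#a
Step 15: δ(q3, X) = (q0, a, R) → a[q0]aaaaa#a
Step 16: δ(q0, a) = (q1, X, R) → aX[q1]aaaa#a
Step 17: δ(q1, a) = (q1, a, R) → aXa[q1]aaa#a
Step 18: δ(q1, a) = (q1, a, R) → aXaa[q1]aa#a
Step 19: δ(q1, a) = (q1, a, R) → aXaaa[q1]a#a
Step 20: δ(q1, a) = (q1, a, R) → aXaaaa[q1]#a
Step 21: δ(q1, #) = (q2, #, R) → aXaaaa#[q2]a
Step 22: δ(q2, a) = (q2, a, R) → aXaaaa#a[q2]□
Step 23: δ(q2, □) = (q3, a, L) → aXaaaa#[q3]aa
Step 24: δ(q3, a) = (q3, a, L) → aXaaaa[q3]#aa
Step 25: δ(q3, #) = (q3, #, L) → aXaaa[q3]a#aa
Step 26: δ(q3, a) = (q3, a, L) → aXaa[q3]aa#aa

The machine has not reached a halting state after 26 steps.
The machine did not halt within the 26-step bound.

Answer: No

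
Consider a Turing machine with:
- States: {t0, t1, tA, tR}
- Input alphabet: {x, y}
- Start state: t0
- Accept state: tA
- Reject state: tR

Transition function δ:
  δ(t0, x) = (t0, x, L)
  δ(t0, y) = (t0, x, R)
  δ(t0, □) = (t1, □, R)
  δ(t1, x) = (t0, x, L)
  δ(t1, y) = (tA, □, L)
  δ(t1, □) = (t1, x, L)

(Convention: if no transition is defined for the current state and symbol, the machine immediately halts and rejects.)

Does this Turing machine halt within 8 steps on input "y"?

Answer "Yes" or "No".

Execution trace:
Initial: [t0]y
Step 1: δ(t0, y) = (t0, x, R) → x[t0]□
Step 2: δ(t0, □) = (t1, □, R) → x□[t1]□
Step 3: δ(t1, □) = (t1, x, L) → x[t1]□x
Step 4: δ(t1, □) = (t1, x, L) → [t1]xxx
Step 5: δ(t1, x) = (t0, x, L) → [t0]□xxx
Step 6: δ(t0, □) = (t1, □, R) → □[t1]xxx
Step 7: δ(t1, x) = (t0, x, L) → [t0]□xxx
Step 8: δ(t0, □) = (t1, □, R) → □[t1]xxx

The machine has not reached a halting state after 8 steps.
The machine did not halt within the 8-step bound.

Answer: No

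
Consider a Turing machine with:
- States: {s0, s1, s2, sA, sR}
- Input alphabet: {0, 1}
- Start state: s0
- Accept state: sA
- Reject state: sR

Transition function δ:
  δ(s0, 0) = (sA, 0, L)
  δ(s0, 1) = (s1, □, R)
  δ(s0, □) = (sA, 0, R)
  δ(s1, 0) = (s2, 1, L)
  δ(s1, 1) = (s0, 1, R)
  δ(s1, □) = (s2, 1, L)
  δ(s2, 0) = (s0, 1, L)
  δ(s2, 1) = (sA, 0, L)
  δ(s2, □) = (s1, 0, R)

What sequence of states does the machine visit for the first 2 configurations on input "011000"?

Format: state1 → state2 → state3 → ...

Execution trace:
Initial: [s0]011000
Step 1: δ(s0, 0) = (sA, 0, L) → [sA]□011000

The machine reaches the accept state sA and halts.

State sequence: s0 → sA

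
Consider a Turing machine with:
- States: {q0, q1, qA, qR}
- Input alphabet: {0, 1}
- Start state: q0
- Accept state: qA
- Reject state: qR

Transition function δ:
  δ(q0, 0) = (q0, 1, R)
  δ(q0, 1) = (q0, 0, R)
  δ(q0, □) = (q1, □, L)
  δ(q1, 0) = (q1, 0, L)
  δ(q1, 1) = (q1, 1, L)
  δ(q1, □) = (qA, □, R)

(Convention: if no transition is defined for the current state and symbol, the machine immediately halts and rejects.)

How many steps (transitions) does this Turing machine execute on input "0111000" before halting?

Execution trace:
Initial: [q0]0111000
Step 1: δ(q0, 0) = (q0, 1, R) → 1[q0]111000
Step 2: δ(q0, 1) = (q0, 0, R) → 10[q0]11000
Step 3: δ(q0, 1) = (q0, 0, R) → 100[q0]1000
Step 4: δ(q0, 1) = (q0, 0, R) → 1000[q0]000
Step 5: δ(q0, 0) = (q0, 1, R) → 10001[q0]00
Step 6: δ(q0, 0) = (q0, 1, R) → 100011[q0]0
Step 7: δ(q0, 0) = (q0, 1, R) → 1000111[q0]□
Step 8: δ(q0, □) = (q1, □, L) → 100011[q1]1□
Step 9: δ(q1, 1) = (q1, 1, L) → 10001[q1]11□
Step 10: δ(q1, 1) = (q1, 1, L) → 1000[q1]111□
Step 11: δ(q1, 1) = (q1, 1, L) → 100[q1]0111□
Step 12: δ(q1, 0) = (q1, 0, L) → 10[q1]00111□
Step 13: δ(q1, 0) = (q1, 0, L) → 1[q1]000111□
Step 14: δ(q1, 0) = (q1, 0, L) → [q1]1000111□
Step 15: δ(q1, 1) = (q1, 1, L) → [q1]□1000111□
Step 16: δ(q1, □) = (qA, □, R) → □[qA]1000111□

The machine reaches the accept state qA and halts.

The machine executed 16 steps before halting.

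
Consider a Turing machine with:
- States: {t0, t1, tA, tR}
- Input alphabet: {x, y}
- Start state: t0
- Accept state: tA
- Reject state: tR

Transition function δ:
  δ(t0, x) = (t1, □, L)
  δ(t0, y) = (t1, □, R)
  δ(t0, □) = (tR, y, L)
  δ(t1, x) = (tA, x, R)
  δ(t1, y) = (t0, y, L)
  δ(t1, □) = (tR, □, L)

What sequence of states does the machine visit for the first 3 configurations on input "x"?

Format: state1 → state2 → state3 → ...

Execution trace:
Initial: [t0]x
Step 1: δ(t0, x) = (t1, □, L) → [t1]□□
Step 2: δ(t1, □) = (tR, □, L) → [tR]□□□

The machine reaches the reject state tR and halts.

State sequence: t0 → t1 → tR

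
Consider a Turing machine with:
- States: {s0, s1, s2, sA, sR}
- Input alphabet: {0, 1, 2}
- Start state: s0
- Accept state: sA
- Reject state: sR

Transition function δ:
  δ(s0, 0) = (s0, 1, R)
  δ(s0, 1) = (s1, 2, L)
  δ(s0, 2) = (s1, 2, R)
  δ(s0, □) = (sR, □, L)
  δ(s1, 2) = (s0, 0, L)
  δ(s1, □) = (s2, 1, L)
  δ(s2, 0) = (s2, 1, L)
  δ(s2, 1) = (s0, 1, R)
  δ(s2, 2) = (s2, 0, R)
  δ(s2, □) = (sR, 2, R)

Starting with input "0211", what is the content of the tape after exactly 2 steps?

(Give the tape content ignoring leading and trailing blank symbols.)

Execution trace:
Initial: [s0]0211
Step 1: δ(s0, 0) = (s0, 1, R) → 1[s0]211
Step 2: δ(s0, 2) = (s1, 2, R) → 12[s1]11

No transition is defined for δ(s1, 1). By convention the machine halts and rejects.

After 2 steps, the tape (ignoring leading/trailing blanks) is: 1211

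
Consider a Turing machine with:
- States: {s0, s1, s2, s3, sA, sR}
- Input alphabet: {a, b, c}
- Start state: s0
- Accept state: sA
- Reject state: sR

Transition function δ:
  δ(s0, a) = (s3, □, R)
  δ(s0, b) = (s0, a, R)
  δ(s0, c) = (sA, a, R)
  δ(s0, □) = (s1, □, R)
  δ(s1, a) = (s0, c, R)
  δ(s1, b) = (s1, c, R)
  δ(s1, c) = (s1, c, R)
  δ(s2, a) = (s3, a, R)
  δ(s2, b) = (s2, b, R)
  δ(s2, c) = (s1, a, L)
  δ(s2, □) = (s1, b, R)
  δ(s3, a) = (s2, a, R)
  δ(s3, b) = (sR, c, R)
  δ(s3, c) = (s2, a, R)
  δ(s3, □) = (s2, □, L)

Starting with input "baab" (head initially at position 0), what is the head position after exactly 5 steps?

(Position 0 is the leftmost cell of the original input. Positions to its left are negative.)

Execution trace (head position shown):
Step 0: [s0]baab  (head at position 0)
Step 1: move right → a[s0]aab  (head at position 1)
Step 2: move right → a□[s3]ab  (head at position 2)
Step 3: move right → a□a[s2]b  (head at position 3)
Step 4: move right → a□ab[s2]□  (head at position 4)
Step 5: move right → a□abb[s1]□  (head at position 5)

After 5 steps, the head is at position 5.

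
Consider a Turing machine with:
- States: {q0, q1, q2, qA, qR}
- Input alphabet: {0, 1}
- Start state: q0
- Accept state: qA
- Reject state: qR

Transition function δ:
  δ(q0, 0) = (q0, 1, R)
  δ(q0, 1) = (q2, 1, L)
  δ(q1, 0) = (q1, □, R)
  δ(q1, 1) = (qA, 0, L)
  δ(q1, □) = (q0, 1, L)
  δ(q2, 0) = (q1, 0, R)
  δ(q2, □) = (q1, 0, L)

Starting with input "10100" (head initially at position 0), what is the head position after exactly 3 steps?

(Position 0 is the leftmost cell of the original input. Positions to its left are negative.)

Execution trace (head position shown):
Step 0: [q0]10100  (head at position 0)
Step 1: move left → [q2]□10100  (head at position -1)
Step 2: move left → [q1]□010100  (head at position -2)
Step 3: move left → [q0]□1010100  (head at position -3)

After 3 steps, the head is at position -3.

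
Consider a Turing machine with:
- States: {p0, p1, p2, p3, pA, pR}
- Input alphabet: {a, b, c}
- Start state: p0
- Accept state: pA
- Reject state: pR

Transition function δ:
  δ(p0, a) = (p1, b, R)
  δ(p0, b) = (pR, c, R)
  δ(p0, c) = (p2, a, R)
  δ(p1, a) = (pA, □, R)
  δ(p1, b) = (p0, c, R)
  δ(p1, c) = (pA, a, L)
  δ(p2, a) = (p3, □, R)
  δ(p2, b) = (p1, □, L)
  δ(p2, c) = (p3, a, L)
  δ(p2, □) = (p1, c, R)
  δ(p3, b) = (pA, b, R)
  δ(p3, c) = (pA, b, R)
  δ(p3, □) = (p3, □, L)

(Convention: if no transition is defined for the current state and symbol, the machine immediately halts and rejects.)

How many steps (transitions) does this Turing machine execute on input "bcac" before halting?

Execution trace:
Initial: [p0]bcac
Step 1: δ(p0, b) = (pR, c, R) → c[pR]cac

The machine reaches the reject state pR and halts.

The machine executed 1 step before halting.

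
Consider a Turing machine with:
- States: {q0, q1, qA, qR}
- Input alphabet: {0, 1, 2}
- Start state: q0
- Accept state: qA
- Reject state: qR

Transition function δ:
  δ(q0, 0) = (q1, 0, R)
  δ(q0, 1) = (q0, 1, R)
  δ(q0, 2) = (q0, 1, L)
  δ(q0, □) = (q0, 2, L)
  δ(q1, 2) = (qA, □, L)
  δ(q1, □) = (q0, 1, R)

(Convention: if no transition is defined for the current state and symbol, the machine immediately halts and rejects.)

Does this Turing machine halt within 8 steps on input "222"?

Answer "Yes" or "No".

Execution trace:
Initial: [q0]222
Step 1: δ(q0, 2) = (q0, 1, L) → [q0]□122
Step 2: δ(q0, □) = (q0, 2, L) → [q0]□2122
Step 3: δ(q0, □) = (q0, 2, L) → [q0]□22122
Step 4: δ(q0, □) = (q0, 2, L) → [q0]□222122
Step 5: δ(q0, □) = (q0, 2, L) → [q0]□2222122
Step 6: δ(q0, □) = (q0, 2, L) → [q0]□22222122
Step 7: δ(q0, □) = (q0, 2, L) → [q0]□222222122
Step 8: δ(q0, □) = (q0, 2, L) → [q0]□2222222122

The machine has not reached a halting state after 8 steps.
The machine did not halt within the 8-step bound.

Answer: No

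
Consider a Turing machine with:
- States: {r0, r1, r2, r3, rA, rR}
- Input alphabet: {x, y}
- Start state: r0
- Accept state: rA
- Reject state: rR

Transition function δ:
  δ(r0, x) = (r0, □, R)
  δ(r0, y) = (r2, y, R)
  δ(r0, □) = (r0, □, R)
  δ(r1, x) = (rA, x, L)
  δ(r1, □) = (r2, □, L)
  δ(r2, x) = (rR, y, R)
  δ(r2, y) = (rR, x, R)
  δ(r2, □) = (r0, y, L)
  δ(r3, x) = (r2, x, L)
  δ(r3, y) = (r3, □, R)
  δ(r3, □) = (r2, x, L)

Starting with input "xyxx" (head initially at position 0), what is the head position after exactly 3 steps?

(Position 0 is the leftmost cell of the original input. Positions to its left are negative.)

Execution trace (head position shown):
Step 0: [r0]xyxx  (head at position 0)
Step 1: move right → □[r0]yxx  (head at position 1)
Step 2: move right → □y[r2]xx  (head at position 2)
Step 3: move right → □yy[rR]x  (head at position 3)

After 3 steps, the head is at position 3.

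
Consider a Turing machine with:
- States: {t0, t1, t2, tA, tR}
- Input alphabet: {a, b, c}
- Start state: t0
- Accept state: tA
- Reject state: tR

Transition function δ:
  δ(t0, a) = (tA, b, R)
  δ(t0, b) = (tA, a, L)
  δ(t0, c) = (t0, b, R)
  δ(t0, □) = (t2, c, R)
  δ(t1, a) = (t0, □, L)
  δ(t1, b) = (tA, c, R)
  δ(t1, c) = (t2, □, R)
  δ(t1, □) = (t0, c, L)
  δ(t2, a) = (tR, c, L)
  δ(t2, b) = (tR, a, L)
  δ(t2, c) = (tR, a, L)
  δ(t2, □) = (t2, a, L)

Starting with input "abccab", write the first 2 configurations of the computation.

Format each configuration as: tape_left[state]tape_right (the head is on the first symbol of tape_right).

Transitions applied:
Step 1: δ(t0, a) = (tA, b, R)

The first 2 configurations are:
[t0]abccab ⊢ b[tA]bccab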